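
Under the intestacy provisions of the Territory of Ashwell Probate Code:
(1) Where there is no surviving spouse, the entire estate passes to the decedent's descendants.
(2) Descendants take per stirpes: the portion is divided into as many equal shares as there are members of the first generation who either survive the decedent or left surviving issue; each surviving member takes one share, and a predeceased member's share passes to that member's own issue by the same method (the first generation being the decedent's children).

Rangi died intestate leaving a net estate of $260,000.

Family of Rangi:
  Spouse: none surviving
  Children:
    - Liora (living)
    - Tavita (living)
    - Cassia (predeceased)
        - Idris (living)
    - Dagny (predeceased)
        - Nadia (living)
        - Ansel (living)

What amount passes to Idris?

The entire $260,000 passes to the descendants.
That amount ($260,000) is divided into 4 shares of $65,000: Liora and Tavita each take $65,000; Cassia's $65,000 share passes to Cassia's issue; Dagny's $65,000 share passes to Dagny's issue.
Cassia's share ($65,000) passes entirely to Idris.
Dagny's share ($65,000) is divided into 2 shares of $32,500: Nadia and Ansel each take $32,500.

Idris receives $65,000.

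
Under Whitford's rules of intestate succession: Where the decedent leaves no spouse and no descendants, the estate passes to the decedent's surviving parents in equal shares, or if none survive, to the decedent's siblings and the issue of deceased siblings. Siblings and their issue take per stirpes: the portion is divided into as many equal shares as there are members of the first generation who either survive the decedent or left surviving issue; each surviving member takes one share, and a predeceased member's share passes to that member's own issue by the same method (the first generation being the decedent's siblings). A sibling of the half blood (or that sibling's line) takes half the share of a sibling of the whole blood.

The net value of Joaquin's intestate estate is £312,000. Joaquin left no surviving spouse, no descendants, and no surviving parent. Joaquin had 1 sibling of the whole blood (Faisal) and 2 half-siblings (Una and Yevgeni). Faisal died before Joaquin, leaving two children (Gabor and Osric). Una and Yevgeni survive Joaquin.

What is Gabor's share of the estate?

Gabor receives £78,000.

The entire £312,000 passes to the siblings and their issue.
Counting each half-blood sibling's line as half a unit, there are 2 units in £312,000, so one unit is £156,000. Whole-blood lines (Faisal) take £156,000 each; half-blood lines (Una and Yevgeni) take £78,000 each.
Faisal's share (£156,000) is divided into 2 shares of £78,000: Gabor and Osric each take £78,000.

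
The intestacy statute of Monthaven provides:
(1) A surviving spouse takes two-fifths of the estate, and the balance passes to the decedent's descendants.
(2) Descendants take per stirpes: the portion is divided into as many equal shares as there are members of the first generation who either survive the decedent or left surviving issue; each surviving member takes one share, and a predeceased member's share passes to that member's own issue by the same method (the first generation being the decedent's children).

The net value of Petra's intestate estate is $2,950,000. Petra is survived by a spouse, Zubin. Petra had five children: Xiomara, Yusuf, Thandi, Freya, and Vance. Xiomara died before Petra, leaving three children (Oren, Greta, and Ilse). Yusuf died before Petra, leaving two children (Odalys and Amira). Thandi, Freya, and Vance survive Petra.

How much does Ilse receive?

Zubin takes two-fifths of $2,950,000 = $1,180,000. The remaining $1,770,000 passes to the descendants.
The descendants' portion ($1,770,000) is divided into 5 shares of $354,000: Thandi, Freya, and Vance each take $354,000; Xiomara's $354,000 share passes to Xiomara's issue; Yusuf's $354,000 share passes to Yusuf's issue.
Xiomara's share ($354,000) is divided into 3 shares of $118,000: Oren, Greta, and Ilse each take $118,000.
Yusuf's share ($354,000) is divided into 2 shares of $177,000: Odalys and Amira each take $177,000.

Ilse receives $118,000.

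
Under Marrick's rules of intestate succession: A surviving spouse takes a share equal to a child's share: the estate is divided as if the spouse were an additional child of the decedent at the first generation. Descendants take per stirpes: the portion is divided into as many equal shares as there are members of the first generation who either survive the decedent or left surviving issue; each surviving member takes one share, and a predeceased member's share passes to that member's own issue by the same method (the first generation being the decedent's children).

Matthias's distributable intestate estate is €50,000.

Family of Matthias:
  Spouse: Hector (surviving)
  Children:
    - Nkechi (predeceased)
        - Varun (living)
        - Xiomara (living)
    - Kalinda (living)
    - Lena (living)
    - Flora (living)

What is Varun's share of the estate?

Varun receives €5,000.

The spouse counts as an additional share at the children's level, so there are 5 primary shares of €10,000. Hector takes one such share (€10,000).
The children's combined portion (€40,000) is divided into 4 shares of €10,000: Kalinda, Lena, and Flora each take €10,000; Nkechi's €10,000 share passes to Nkechi's issue.
Nkechi's share (€10,000) is divided into 2 shares of €5,000: Varun and Xiomara each take €5,000.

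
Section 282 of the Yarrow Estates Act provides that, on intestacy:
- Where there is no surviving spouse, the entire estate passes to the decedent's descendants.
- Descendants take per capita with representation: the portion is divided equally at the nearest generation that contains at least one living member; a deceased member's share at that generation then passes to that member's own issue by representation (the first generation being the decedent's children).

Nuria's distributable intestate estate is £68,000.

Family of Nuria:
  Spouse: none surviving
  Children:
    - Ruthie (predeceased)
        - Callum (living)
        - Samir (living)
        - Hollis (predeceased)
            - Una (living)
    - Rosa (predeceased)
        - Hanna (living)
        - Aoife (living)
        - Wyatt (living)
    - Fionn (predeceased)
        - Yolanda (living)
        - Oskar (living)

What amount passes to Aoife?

Aoife receives £8,500.

The entire £68,000 passes to the descendants.
No child survives, so the initial division is made at the grandchildren's generation.
That amount (£68,000) is divided into 8 shares of £8,500: Callum, Samir, Hanna, Aoife, Wyatt, Yolanda, and Oskar each take £8,500; Hollis's £8,500 share passes to Hollis's issue.
Hollis's share (£8,500) passes entirely to Una.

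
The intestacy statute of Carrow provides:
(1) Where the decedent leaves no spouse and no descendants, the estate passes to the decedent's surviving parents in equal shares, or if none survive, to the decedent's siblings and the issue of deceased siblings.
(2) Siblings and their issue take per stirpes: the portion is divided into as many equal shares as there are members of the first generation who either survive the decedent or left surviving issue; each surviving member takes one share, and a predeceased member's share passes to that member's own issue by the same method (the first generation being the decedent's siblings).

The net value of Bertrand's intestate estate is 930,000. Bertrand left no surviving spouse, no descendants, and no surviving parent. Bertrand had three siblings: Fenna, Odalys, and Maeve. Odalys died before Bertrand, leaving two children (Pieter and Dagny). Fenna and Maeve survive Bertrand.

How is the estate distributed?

Fenna: 310,000; Pieter: 155,000; Dagny: 155,000; Maeve: 310,000

The entire 930,000 passes to the siblings and their issue.
That amount (930,000) is divided into 3 shares of 310,000: Fenna and Maeve each take 310,000; Odalys's 310,000 share passes to Odalys's issue.
Odalys's share (310,000) is divided into 2 shares of 155,000: Pieter and Dagny each take 155,000.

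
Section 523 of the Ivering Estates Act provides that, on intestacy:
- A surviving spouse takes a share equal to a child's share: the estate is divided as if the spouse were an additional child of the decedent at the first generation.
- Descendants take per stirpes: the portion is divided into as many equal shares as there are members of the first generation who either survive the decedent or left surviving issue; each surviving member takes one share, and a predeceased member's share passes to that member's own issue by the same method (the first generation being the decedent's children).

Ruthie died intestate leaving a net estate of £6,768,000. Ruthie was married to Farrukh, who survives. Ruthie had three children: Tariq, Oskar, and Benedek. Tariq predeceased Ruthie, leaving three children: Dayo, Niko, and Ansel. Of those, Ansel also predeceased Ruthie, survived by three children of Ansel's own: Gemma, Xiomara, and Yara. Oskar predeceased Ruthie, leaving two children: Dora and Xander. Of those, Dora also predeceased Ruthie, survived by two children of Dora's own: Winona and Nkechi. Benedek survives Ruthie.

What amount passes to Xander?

Xander receives £846,000.

The spouse counts as an additional share at the children's level, so there are 4 primary shares of £1,692,000. Farrukh takes one such share (£1,692,000).
The children's combined portion (£5,076,000) is divided into 3 shares of £1,692,000: Benedek takes £1,692,000; Tariq's £1,692,000 share passes to Tariq's issue; Oskar's £1,692,000 share passes to Oskar's issue.
Tariq's share (£1,692,000) is divided into 3 shares of £564,000: Dayo and Niko each take £564,000; Ansel's £564,000 share passes to Ansel's issue.
Ansel's share (£564,000) is divided into 3 shares of £188,000: Gemma, Xiomara, and Yara each take £188,000.
Oskar's share (£1,692,000) is divided into 2 shares of £846,000: Xander takes £846,000; Dora's £846,000 share passes to Dora's issue.
Dora's share (£846,000) is divided into 2 shares of £423,000: Winona and Nkechi each take £423,000.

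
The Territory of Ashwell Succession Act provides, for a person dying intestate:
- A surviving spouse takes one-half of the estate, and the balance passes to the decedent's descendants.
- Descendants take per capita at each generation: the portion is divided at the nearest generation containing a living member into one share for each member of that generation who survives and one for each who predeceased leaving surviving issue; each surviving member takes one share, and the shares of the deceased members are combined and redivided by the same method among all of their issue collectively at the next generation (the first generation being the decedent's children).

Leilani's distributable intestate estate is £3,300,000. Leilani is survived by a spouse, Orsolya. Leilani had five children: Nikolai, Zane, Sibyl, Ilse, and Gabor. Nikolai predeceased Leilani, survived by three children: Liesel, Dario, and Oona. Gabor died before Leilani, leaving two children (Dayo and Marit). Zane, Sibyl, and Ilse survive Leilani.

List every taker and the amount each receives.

Orsolya takes one-half of £3,300,000 = £1,650,000. The remaining £1,650,000 passes to the descendants.
The descendants' portion (£1,650,000) is divided at the children's generation into 5 shares of £330,000. Zane, Sibyl, and Ilse each take £330,000. The 2 shares of the deceased (Nikolai and Gabor) are combined into a pool of £660,000.
That pool (£660,000) is divided at the grandchildren's generation equally among Liesel, Dario, Oona, Dayo, and Marit: £132,000 each.

Orsolya: £1,650,000; Liesel: £132,000; Dario: £132,000; Oona: £132,000; Zane: £330,000; Sibyl: £330,000; Ilse: £330,000; Dayo: £132,000; Marit: £132,000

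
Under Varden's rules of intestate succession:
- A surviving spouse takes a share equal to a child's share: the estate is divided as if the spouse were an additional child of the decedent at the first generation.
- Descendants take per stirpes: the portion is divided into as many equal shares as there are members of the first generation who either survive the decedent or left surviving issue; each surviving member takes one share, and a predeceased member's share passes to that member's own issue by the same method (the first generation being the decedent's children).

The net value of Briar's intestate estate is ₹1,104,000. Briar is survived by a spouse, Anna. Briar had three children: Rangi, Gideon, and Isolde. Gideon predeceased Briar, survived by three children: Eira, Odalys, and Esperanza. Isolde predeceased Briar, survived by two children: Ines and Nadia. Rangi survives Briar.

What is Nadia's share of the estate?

The spouse counts as an additional share at the children's level, so there are 4 primary shares of ₹276,000. Anna takes one such share (₹276,000).
The children's combined portion (₹828,000) is divided into 3 shares of ₹276,000: Rangi takes ₹276,000; Gideon's ₹276,000 share passes to Gideon's issue; Isolde's ₹276,000 share passes to Isolde's issue.
Gideon's share (₹276,000) is divided into 3 shares of ₹92,000: Eira, Odalys, and Esperanza each take ₹92,000.
Isolde's share (₹276,000) is divided into 2 shares of ₹138,000: Ines and Nadia each take ₹138,000.

Nadia receives ₹138,000.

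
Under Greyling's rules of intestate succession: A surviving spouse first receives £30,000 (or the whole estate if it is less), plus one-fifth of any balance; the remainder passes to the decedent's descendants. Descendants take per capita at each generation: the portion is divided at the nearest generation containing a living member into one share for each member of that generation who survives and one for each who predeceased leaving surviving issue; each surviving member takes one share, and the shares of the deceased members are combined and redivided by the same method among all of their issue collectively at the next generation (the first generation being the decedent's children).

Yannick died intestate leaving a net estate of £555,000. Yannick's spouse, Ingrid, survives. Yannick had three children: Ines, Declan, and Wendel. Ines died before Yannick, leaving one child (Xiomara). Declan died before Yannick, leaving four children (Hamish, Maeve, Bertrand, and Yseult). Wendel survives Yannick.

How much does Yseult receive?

Yseult receives £56,000.

Ingrid first takes £30,000, leaving a balance of £525,000. Ingrid then takes one-fifth of the balance (£105,000), for a total of £135,000. The remaining £420,000 passes to the descendants.
The descendants' portion (£420,000) is divided at the children's generation into 3 shares of £140,000. Wendel takes £140,000. The 2 shares of the deceased (Ines and Declan) are combined into a pool of £280,000.
That pool (£280,000) is divided at the grandchildren's generation equally among Xiomara, Hamish, Maeve, Bertrand, and Yseult: £56,000 each.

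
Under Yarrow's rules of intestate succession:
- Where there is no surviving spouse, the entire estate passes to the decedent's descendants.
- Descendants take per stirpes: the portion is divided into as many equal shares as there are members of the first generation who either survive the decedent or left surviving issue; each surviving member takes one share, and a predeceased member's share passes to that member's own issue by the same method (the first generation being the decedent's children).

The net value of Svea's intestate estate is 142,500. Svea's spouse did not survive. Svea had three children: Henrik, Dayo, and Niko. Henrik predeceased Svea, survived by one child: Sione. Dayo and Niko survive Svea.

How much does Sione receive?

The entire 142,500 passes to the descendants.
That amount (142,500) is divided into 3 shares of 47,500: Dayo and Niko each take 47,500; Henrik's 47,500 share passes to Henrik's issue.
Henrik's share (47,500) passes entirely to Sione.

Sione receives 47,500.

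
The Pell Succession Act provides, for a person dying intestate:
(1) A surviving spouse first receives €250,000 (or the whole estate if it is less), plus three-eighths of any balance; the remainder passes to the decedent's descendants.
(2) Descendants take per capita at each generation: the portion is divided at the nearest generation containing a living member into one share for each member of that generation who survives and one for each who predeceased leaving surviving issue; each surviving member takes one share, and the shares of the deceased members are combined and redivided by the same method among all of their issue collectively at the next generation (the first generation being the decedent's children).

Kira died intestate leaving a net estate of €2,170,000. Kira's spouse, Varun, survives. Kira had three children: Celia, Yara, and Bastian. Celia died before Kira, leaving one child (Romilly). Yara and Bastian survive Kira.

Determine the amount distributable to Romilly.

Romilly receives €400,000.

Varun first takes €250,000, leaving a balance of €1,920,000. Varun then takes three-eighths of the balance (€720,000), for a total of €970,000. The remaining €1,200,000 passes to the descendants.
The descendants' portion (€1,200,000) is divided at the children's generation into 3 shares of €400,000. Yara and Bastian each take €400,000. The remaining share for the deceased Celia (€400,000) is carried to the next generation.
That pool (€400,000) passes entirely to Romilly, the sole taker at the grandchildren's generation.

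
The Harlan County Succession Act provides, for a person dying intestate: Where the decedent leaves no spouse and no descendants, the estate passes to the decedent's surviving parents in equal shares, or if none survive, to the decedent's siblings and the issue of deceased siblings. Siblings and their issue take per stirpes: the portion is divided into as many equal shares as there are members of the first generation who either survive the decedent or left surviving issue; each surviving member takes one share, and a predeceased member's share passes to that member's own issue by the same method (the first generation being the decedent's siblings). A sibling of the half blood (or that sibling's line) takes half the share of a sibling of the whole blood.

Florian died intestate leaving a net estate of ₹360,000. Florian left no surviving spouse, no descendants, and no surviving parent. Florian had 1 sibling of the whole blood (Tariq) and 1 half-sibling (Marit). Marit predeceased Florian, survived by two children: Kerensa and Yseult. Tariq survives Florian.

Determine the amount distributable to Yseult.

Yseult receives ₹60,000.

The entire ₹360,000 passes to the siblings and their issue.
Counting each half-blood sibling's line as half a unit, there are 3/2 units in ₹360,000, so one unit is ₹240,000. Whole-blood lines (Tariq) take ₹240,000 each; half-blood lines (Marit) take ₹120,000 each.
Marit's share (₹120,000) is divided into 2 shares of ₹60,000: Kerensa and Yseult each take ₹60,000.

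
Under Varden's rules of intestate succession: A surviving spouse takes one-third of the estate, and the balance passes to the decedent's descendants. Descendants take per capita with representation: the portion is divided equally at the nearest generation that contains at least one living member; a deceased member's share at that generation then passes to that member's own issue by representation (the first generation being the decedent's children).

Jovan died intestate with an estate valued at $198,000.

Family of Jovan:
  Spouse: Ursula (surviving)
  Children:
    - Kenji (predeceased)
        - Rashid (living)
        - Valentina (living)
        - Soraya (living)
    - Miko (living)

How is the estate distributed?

Ursula: $66,000; Rashid: $22,000; Valentina: $22,000; Soraya: $22,000; Miko: $66,000

Ursula takes one-third of $198,000 = $66,000. The remaining $132,000 passes to the descendants.
The descendants' portion ($132,000) is divided into 2 shares of $66,000: Miko takes $66,000; Kenji's $66,000 share passes to Kenji's issue.
Kenji's share ($66,000) is divided into 3 shares of $22,000: Rashid, Valentina, and Soraya each take $22,000.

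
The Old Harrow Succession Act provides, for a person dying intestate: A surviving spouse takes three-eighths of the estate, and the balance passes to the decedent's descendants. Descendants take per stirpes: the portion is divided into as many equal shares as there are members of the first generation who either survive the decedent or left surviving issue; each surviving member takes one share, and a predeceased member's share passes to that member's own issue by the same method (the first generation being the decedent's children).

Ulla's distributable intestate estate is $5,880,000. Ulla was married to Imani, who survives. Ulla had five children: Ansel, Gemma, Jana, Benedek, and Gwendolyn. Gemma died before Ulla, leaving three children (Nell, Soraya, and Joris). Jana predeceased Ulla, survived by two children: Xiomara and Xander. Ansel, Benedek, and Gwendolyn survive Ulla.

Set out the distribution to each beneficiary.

Imani takes three-eighths of $5,880,000 = $2,205,000. The remaining $3,675,000 passes to the descendants.
The descendants' portion ($3,675,000) is divided into 5 shares of $735,000: Ansel, Benedek, and Gwendolyn each take $735,000; Gemma's $735,000 share passes to Gemma's issue; Jana's $735,000 share passes to Jana's issue.
Gemma's share ($735,000) is divided into 3 shares of $245,000: Nell, Soraya, and Joris each take $245,000.
Jana's share ($735,000) is divided into 2 shares of $367,500: Xiomara and Xander each take $367,500.

Imani: $2,205,000; Ansel: $735,000; Nell: $245,000; Soraya: $245,000; Joris: $245,000; Xiomara: $367,500; Xander: $367,500; Benedek: $735,000; Gwendolyn: $735,000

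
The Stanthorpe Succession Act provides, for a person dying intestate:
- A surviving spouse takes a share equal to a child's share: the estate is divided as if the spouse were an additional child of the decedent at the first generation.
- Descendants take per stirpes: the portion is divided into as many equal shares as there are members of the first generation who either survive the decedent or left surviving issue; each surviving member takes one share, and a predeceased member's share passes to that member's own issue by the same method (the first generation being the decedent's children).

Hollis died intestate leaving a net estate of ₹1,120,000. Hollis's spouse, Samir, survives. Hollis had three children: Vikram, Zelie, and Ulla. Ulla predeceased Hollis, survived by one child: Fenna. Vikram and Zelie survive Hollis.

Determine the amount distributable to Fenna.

Fenna receives ₹280,000.

The spouse counts as an additional share at the children's level, so there are 4 primary shares of ₹280,000. Samir takes one such share (₹280,000).
The children's combined portion (₹840,000) is divided into 3 shares of ₹280,000: Vikram and Zelie each take ₹280,000; Ulla's ₹280,000 share passes to Ulla's issue.
Ulla's share (₹280,000) passes entirely to Fenna.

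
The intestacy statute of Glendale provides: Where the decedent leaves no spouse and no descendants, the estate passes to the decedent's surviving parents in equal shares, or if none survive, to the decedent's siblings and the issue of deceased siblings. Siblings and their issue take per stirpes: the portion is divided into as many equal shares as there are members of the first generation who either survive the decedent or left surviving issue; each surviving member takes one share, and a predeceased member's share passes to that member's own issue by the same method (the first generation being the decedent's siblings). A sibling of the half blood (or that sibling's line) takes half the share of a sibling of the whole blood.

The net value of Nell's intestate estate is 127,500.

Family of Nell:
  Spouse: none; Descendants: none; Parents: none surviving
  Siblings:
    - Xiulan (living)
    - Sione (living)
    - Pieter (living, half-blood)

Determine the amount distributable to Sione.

The entire 127,500 passes to the siblings and their issue.
Counting each half-blood sibling's line as half a unit, there are 5/2 units in 127,500, so one unit is 51,000. Whole-blood lines (Xiulan and Sione) take 51,000 each; half-blood lines (Pieter) take 25,500 each.

Sione receives 51,000.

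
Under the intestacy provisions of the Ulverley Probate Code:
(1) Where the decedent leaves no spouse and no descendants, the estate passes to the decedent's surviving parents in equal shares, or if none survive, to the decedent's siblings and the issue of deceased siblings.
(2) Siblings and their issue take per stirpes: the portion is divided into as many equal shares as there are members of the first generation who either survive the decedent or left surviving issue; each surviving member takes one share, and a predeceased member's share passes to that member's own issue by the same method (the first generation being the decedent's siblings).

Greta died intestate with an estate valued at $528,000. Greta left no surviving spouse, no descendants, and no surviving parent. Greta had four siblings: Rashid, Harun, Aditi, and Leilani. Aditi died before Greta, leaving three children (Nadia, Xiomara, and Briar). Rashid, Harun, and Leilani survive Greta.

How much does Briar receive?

Briar receives $44,000.

The entire $528,000 passes to the siblings and their issue.
That amount ($528,000) is divided into 4 shares of $132,000: Rashid, Harun, and Leilani each take $132,000; Aditi's $132,000 share passes to Aditi's issue.
Aditi's share ($132,000) is divided into 3 shares of $44,000: Nadia, Xiomara, and Briar each take $44,000.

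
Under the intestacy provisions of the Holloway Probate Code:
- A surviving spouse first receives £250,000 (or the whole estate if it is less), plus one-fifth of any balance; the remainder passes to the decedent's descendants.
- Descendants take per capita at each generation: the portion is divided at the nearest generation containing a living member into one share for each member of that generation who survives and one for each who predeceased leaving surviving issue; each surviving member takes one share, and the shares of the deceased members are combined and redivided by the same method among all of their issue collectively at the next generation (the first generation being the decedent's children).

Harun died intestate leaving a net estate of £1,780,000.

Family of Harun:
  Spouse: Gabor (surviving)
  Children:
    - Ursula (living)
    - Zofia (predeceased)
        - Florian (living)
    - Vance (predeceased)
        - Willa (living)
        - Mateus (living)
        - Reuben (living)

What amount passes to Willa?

Gabor first takes £250,000, leaving a balance of £1,530,000. Gabor then takes one-fifth of the balance (£306,000), for a total of £556,000. The remaining £1,224,000 passes to the descendants.
The descendants' portion (£1,224,000) is divided at the children's generation into 3 shares of £408,000. Ursula takes £408,000. The 2 shares of the deceased (Zofia and Vance) are combined into a pool of £816,000.
That pool (£816,000) is divided at the grandchildren's generation equally among Florian, Willa, Mateus, and Reuben: £204,000 each.

Willa receives £204,000.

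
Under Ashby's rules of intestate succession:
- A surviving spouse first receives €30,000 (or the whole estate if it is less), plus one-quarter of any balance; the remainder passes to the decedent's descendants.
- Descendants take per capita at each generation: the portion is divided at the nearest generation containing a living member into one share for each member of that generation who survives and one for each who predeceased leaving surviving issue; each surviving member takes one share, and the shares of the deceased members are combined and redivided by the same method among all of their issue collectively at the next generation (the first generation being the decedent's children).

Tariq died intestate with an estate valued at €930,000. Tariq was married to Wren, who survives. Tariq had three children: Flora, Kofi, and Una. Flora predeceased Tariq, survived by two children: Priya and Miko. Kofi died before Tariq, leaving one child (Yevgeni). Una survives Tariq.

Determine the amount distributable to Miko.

Miko receives €150,000.

Wren first takes €30,000, leaving a balance of €900,000. Wren then takes one-quarter of the balance (€225,000), for a total of €255,000. The remaining €675,000 passes to the descendants.
The descendants' portion (€675,000) is divided at the children's generation into 3 shares of €225,000. Una takes €225,000. The 2 shares of the deceased (Flora and Kofi) are combined into a pool of €450,000.
That pool (€450,000) is divided at the grandchildren's generation equally among Priya, Miko, and Yevgeni: €150,000 each.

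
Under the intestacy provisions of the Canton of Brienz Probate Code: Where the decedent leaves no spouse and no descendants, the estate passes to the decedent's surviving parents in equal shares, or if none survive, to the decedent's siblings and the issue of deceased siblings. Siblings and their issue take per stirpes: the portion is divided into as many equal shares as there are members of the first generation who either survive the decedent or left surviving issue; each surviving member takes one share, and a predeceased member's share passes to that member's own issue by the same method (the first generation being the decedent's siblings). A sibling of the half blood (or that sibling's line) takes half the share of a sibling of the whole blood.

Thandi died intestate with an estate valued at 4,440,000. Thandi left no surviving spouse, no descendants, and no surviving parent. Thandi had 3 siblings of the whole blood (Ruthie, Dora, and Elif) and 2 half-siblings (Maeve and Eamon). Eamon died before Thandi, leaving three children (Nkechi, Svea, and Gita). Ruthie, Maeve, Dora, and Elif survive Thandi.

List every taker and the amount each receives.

Ruthie: 1,110,000; Maeve: 555,000; Dora: 1,110,000; Elif: 1,110,000; Nkechi: 185,000; Svea: 185,000; Gita: 185,000

The entire 4,440,000 passes to the siblings and their issue.
Counting each half-blood sibling's line as half a unit, there are 4 units in 4,440,000, so one unit is 1,110,000. Whole-blood lines (Ruthie, Dora, and Elif) take 1,110,000 each; half-blood lines (Maeve and Eamon) take 555,000 each.
Eamon's share (555,000) is divided into 3 shares of 185,000: Nkechi, Svea, and Gita each take 185,000.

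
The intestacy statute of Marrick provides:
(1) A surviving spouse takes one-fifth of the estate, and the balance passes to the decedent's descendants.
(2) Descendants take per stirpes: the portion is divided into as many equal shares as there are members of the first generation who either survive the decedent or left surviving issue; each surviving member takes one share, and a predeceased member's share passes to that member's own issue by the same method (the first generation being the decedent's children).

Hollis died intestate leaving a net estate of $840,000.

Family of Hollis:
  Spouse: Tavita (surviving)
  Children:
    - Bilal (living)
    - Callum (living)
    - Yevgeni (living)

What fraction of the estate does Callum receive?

Callum receives 4/15 of the estate.

Tavita takes one-fifth of $840,000 = $168,000. The remaining $672,000 passes to the descendants.
The descendants' portion ($672,000) is divided into 3 shares of $224,000: Bilal, Callum, and Yevgeni each take $224,000.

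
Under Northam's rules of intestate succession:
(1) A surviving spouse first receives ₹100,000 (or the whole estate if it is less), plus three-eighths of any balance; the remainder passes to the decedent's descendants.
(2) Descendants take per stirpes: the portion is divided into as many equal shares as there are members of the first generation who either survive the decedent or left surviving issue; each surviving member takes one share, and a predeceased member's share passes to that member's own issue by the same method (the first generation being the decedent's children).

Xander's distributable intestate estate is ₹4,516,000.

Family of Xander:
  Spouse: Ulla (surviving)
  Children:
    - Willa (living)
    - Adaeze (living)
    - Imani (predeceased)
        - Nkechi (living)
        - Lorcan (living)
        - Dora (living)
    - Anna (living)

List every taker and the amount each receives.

Ulla: ₹1,756,000; Willa: ₹690,000; Adaeze: ₹690,000; Nkechi: ₹230,000; Lorcan: ₹230,000; Dora: ₹230,000; Anna: ₹690,000

Ulla first takes ₹100,000, leaving a balance of ₹4,416,000. Ulla then takes three-eighths of the balance (₹1,656,000), for a total of ₹1,756,000. The remaining ₹2,760,000 passes to the descendants.
The descendants' portion (₹2,760,000) is divided into 4 shares of ₹690,000: Willa, Adaeze, and Anna each take ₹690,000; Imani's ₹690,000 share passes to Imani's issue.
Imani's share (₹690,000) is divided into 3 shares of ₹230,000: Nkechi, Lorcan, and Dora each take ₹230,000.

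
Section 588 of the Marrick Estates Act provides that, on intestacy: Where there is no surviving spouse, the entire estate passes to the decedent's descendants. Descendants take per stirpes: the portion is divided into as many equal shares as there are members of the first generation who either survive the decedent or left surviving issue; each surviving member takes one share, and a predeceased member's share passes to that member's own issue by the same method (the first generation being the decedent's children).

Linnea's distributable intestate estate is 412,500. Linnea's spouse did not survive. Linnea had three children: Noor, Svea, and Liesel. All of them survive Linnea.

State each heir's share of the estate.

The entire 412,500 passes to the descendants.
That amount (412,500) is divided into 3 shares of 137,500: Noor, Svea, and Liesel each take 137,500.

Noor: 137,500; Svea: 137,500; Liesel: 137,500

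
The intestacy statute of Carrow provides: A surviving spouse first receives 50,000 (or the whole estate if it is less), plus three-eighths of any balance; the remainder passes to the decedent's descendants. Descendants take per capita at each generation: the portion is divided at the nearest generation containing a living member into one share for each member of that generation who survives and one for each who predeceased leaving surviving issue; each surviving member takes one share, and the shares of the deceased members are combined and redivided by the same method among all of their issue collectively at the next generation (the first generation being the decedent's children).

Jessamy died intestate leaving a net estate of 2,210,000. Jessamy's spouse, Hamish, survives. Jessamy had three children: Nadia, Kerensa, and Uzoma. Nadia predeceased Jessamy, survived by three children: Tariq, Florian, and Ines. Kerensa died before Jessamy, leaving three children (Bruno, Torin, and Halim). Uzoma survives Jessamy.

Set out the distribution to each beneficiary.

Hamish first takes 50,000, leaving a balance of 2,160,000. Hamish then takes three-eighths of the balance (810,000), for a total of 860,000. The remaining 1,350,000 passes to the descendants.
The descendants' portion (1,350,000) is divided at the children's generation into 3 shares of 450,000. Uzoma takes 450,000. The 2 shares of the deceased (Nadia and Kerensa) are combined into a pool of 900,000.
That pool (900,000) is divided at the grandchildren's generation equally among Tariq, Florian, Ines, Bruno, Torin, and Halim: 150,000 each.

Hamish: 860,000; Tariq: 150,000; Florian: 150,000; Ines: 150,000; Bruno: 150,000; Torin: 150,000; Halim: 150,000; Uzoma: 450,000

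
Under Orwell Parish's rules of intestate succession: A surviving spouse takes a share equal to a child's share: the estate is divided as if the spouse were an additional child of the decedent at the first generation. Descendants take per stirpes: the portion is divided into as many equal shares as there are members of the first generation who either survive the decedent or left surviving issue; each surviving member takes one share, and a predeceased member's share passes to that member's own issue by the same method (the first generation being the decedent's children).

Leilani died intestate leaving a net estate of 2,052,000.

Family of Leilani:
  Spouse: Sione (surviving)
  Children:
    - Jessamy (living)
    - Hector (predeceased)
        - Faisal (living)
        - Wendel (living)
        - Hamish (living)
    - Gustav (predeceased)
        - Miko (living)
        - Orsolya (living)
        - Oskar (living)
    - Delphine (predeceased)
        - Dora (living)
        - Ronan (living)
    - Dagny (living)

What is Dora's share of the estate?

Dora receives 171,000.

The spouse counts as an additional share at the children's level, so there are 6 primary shares of 342,000. Sione takes one such share (342,000).
The children's combined portion (1,710,000) is divided into 5 shares of 342,000: Jessamy and Dagny each take 342,000; Hector's 342,000 share passes to Hector's issue; Gustav's 342,000 share passes to Gustav's issue; Delphine's 342,000 share passes to Delphine's issue.
Hector's share (342,000) is divided into 3 shares of 114,000: Faisal, Wendel, and Hamish each take 114,000.
Gustav's share (342,000) is divided into 3 shares of 114,000: Miko, Orsolya, and Oskar each take 114,000.
Delphine's share (342,000) is divided into 2 shares of 171,000: Dora and Ronan each take 171,000.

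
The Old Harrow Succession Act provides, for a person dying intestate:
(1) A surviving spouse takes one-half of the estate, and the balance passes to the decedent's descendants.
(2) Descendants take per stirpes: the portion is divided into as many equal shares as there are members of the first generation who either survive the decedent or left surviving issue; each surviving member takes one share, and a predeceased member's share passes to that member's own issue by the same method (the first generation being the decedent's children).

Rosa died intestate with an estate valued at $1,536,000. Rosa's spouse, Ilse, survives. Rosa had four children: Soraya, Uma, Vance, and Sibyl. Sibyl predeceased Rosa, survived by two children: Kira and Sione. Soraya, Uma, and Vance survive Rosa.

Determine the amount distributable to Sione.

Sione receives $96,000.

Ilse takes one-half of $1,536,000 = $768,000. The remaining $768,000 passes to the descendants.
The descendants' portion ($768,000) is divided into 4 shares of $192,000: Soraya, Uma, and Vance each take $192,000; Sibyl's $192,000 share passes to Sibyl's issue.
Sibyl's share ($192,000) is divided into 2 shares of $96,000: Kira and Sione each take $96,000.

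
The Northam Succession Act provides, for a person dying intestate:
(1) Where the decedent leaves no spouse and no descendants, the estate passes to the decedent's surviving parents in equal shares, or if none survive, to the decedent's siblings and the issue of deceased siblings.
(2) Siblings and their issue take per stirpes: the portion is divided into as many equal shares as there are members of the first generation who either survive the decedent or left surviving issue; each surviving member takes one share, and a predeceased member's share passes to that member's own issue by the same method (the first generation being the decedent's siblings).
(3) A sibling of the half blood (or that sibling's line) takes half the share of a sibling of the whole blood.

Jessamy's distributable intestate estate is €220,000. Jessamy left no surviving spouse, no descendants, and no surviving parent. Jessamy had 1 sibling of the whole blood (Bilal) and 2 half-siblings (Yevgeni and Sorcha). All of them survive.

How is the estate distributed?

The entire €220,000 passes to the siblings and their issue.
Counting each half-blood sibling's line as half a unit, there are 2 units in €220,000, so one unit is €110,000. Whole-blood lines (Bilal) take €110,000 each; half-blood lines (Yevgeni and Sorcha) take €55,000 each.

Yevgeni: €55,000; Bilal: €110,000; Sorcha: €55,000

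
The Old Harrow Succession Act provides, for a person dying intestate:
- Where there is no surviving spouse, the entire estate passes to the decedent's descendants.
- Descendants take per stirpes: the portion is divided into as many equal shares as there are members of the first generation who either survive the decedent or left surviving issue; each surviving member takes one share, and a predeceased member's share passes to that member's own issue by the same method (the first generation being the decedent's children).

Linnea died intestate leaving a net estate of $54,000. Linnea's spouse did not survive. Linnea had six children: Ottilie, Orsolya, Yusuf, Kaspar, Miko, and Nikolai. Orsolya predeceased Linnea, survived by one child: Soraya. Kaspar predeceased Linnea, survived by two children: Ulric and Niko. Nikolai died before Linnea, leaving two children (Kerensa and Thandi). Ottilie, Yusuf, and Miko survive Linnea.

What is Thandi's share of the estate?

Thandi receives $4,500.

The entire $54,000 passes to the descendants.
That amount ($54,000) is divided into 6 shares of $9,000: Ottilie, Yusuf, and Miko each take $9,000; Orsolya's $9,000 share passes to Orsolya's issue; Kaspar's $9,000 share passes to Kaspar's issue; Nikolai's $9,000 share passes to Nikolai's issue.
Orsolya's share ($9,000) passes entirely to Soraya.
Kaspar's share ($9,000) is divided into 2 shares of $4,500: Ulric and Niko each take $4,500.
Nikolai's share ($9,000) is divided into 2 shares of $4,500: Kerensa and Thandi each take $4,500.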